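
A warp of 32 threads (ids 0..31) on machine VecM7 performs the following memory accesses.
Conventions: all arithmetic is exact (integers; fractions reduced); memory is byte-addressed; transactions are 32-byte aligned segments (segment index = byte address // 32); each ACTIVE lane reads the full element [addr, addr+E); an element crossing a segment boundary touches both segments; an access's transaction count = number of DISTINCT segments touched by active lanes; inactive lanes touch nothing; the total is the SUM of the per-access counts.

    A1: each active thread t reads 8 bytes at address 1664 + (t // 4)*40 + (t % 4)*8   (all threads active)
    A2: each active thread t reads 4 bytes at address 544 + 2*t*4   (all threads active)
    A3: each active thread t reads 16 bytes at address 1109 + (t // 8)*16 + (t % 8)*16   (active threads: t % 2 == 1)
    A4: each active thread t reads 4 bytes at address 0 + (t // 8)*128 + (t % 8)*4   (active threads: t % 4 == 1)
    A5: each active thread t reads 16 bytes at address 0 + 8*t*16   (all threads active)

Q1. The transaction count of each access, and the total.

A1: 10 transactions
A2: 8 transactions
A3: 6 transactions
A4: 4 transactions
A5: 32 transactions

Answer: 10,8,6,4,32; total 60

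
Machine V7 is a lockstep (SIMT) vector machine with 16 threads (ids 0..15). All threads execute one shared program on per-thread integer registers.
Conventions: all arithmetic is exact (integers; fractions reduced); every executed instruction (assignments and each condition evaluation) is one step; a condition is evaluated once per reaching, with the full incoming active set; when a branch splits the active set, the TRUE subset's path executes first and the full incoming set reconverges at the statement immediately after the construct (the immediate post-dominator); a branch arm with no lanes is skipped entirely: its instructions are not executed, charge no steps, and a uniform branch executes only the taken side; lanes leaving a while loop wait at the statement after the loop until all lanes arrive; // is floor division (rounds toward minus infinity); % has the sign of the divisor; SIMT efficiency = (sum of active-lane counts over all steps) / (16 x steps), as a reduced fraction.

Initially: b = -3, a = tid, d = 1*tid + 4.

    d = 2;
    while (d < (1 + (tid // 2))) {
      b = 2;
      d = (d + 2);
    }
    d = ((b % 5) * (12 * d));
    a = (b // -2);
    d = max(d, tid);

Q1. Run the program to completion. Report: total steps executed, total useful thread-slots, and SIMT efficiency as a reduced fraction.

Answer: 14 steps, 152 useful, 19/28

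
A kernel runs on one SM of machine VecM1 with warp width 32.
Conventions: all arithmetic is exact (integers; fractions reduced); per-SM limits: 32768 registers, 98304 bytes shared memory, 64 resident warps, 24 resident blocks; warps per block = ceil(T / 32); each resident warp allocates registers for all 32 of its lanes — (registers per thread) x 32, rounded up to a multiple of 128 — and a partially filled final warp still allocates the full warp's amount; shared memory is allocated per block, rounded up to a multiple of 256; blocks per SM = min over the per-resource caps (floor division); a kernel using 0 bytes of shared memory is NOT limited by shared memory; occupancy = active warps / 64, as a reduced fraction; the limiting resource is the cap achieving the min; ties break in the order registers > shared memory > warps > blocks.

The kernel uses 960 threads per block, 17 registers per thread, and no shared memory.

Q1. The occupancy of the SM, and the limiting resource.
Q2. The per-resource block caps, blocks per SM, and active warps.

Answer: occupancy 15/32, limited by registers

registers: 1 block
shared memory: no limit (kernel uses none)
warps: 2 blocks
blocks: 24 blocks

Answer: 1 block, 30 active warps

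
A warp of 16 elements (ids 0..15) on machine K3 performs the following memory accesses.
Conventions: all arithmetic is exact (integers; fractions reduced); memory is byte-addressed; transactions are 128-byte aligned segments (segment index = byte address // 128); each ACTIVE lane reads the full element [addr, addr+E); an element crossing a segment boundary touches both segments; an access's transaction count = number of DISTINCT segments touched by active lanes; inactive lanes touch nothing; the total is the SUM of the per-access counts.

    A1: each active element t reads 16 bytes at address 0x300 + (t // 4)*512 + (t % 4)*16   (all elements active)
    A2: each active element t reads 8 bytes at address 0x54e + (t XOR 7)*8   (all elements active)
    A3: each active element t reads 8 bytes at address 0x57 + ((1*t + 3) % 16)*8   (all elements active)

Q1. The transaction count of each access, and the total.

A1: 4 transactions
A2: 2 transactions
A3: 2 transactions

Answer: 4,2,2; total 8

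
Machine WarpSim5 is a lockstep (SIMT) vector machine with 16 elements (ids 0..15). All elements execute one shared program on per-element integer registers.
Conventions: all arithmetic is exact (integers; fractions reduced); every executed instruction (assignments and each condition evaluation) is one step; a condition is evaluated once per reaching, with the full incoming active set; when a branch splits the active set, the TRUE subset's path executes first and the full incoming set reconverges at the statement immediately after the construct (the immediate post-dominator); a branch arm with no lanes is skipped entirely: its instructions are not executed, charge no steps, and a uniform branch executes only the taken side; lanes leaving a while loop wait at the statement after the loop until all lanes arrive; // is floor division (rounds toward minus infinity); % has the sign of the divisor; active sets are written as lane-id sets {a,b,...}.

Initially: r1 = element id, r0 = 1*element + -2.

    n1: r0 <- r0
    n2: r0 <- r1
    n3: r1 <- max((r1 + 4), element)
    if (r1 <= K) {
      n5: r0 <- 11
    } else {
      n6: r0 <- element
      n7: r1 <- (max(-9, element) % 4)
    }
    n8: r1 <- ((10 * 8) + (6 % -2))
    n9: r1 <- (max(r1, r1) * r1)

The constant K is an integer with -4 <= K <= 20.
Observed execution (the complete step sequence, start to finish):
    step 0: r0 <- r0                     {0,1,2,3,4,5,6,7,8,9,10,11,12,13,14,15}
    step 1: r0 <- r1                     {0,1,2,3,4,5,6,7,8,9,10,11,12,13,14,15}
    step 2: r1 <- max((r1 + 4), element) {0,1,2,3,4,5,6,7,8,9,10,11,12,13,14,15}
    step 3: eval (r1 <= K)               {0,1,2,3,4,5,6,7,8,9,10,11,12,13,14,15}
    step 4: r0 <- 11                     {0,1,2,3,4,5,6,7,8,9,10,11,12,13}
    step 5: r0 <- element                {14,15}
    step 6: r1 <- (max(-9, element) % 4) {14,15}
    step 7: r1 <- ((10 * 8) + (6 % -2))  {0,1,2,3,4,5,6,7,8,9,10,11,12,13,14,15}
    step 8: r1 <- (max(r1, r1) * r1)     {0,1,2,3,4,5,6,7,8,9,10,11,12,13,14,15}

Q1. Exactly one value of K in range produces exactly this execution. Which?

Answer: K = 17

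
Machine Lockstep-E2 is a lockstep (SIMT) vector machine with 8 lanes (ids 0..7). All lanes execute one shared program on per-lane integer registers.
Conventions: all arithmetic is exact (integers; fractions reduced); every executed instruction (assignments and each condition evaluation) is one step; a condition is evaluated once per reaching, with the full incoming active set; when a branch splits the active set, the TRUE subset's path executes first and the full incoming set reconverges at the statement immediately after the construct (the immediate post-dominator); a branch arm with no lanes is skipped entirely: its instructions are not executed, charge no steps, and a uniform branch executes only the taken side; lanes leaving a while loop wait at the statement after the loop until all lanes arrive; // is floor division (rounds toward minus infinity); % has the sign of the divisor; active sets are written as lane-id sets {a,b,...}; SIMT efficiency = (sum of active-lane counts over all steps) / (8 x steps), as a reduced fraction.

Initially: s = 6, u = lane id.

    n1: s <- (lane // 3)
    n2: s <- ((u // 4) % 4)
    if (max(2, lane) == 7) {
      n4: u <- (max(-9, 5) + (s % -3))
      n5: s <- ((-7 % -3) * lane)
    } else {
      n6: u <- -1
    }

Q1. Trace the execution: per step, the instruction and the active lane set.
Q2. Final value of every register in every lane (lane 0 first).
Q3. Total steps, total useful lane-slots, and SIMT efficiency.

step 0: s <- (lane // 3)             {0,1,2,3,4,5,6,7}
step 1: s <- ((u // 4) % 4)          {0,1,2,3,4,5,6,7}
step 2: eval (max(2, lane) == 7)     {0,1,2,3,4,5,6,7}
step 3: u <- (max(-9, 5) + (s % -3)) {7}
step 4: s <- ((-7 % -3) * lane)      {7}
step 5: u <- -1                      {0,1,2,3,4,5,6}

Answer: 6 steps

s: 0,0,0,0,1,1,1,-7
u: -1,-1,-1,-1,-1,-1,-1,3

steps = 6; useful = 33; efficiency = 33/48 = 11/16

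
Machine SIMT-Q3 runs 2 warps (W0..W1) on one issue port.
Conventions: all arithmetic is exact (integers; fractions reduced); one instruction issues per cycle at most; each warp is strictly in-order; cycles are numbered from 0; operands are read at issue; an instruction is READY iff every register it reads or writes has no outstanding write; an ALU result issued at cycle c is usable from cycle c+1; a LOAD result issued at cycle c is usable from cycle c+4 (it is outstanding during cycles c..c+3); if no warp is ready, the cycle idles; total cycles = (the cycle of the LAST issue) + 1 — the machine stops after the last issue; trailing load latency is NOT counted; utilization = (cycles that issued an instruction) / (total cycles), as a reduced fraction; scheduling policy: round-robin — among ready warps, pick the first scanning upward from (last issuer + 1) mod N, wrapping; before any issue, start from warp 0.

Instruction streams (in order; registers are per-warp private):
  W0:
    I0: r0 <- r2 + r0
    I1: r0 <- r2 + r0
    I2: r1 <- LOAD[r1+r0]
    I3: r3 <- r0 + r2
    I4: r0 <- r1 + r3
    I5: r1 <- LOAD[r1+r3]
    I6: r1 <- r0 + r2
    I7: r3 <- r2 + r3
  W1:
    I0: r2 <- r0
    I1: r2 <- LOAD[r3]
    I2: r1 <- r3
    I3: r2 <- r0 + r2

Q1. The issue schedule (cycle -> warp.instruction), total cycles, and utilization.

cycle 0: W0.I0
cycle 1: W1.I0
cycle 2: W0.I1
cycle 3: W1.I1
cycle 4: W0.I2
cycle 5: W1.I2
cycle 6: W0.I3
cycle 7: W1.I3
cycle 8: W0.I4
cycle 9: W0.I5
cycle 10: idle
cycle 11: idle
cycle 12: idle
cycle 13: W0.I6
cycle 14: W0.I7

Answer: 15 cycles, utilization 4/5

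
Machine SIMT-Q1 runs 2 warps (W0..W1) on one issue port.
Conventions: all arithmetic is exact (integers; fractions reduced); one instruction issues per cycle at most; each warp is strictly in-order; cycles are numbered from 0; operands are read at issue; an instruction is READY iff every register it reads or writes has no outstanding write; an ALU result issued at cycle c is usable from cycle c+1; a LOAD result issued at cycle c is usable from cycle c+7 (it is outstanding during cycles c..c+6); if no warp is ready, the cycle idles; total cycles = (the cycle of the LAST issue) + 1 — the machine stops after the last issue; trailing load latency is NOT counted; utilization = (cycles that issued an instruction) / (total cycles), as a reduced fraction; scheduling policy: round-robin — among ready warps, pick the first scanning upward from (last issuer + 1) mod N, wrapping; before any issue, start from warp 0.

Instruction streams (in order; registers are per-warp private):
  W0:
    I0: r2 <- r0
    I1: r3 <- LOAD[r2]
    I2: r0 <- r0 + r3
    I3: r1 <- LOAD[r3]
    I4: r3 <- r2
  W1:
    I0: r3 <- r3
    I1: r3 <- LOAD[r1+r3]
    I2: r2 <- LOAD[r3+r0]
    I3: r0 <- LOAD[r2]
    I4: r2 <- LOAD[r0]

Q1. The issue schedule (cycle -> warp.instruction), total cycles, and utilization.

cycle 0: W0.I0
cycle 1: W1.I0
cycle 2: W0.I1
cycle 3: W1.I1
cycle 4: idle
cycle 5: idle
cycle 6: idle
cycle 7: idle
cycle 8: idle
cycle 9: W0.I2
cycle 10: W1.I2
cycle 11: W0.I3
cycle 12: W0.I4
cycle 13: idle
cycle 14: idle
cycle 15: idle
cycle 16: idle
cycle 17: W1.I3
cycle 18: idle
cycle 19: idle
cycle 20: idle
cycle 21: idle
cycle 22: idle
cycle 23: idle
cycle 24: W1.I4

Answer: 25 cycles, utilization 2/5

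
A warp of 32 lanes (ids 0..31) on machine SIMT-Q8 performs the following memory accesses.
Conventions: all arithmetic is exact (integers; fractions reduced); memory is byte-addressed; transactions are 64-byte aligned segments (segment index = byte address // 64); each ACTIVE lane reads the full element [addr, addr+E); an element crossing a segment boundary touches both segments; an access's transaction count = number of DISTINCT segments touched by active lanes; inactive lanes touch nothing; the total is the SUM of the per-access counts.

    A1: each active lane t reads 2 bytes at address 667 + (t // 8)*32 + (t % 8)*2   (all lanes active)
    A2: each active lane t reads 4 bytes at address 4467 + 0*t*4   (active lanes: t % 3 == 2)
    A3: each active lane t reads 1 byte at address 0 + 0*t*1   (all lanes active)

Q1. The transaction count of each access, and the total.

A1: 3 transactions
A2: 1 transaction
A3: 1 transaction

Answer: 3,1,1; total 5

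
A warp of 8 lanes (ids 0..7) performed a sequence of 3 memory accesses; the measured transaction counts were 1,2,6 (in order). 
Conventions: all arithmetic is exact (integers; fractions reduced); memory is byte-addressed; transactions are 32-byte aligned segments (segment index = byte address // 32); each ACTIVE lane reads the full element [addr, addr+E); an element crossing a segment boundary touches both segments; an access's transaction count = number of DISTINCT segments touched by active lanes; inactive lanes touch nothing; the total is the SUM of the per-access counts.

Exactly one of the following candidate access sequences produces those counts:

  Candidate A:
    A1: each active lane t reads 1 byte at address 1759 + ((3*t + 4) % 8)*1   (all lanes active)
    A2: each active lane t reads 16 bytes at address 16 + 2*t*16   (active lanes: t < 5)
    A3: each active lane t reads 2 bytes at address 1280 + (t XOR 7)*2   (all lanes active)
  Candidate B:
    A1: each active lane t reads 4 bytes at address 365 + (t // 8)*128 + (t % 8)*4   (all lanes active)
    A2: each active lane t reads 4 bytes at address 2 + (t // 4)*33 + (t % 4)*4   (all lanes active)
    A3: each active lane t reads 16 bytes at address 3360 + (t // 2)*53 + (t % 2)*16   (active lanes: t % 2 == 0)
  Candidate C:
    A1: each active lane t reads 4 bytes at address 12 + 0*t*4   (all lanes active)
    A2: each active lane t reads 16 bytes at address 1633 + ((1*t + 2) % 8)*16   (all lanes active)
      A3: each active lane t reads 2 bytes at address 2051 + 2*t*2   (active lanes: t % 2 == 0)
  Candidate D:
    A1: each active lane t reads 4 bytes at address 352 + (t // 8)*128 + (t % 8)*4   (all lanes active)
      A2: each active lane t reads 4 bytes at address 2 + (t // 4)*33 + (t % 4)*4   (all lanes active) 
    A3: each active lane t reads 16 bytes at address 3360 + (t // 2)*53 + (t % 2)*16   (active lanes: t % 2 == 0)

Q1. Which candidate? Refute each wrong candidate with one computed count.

A: A1 gives 2 transactions, not 1
B: A1 gives 2 transactions, not 1
C: A2 gives 5 transactions, not 2
D: all counts match (1,2,6)

Answer: D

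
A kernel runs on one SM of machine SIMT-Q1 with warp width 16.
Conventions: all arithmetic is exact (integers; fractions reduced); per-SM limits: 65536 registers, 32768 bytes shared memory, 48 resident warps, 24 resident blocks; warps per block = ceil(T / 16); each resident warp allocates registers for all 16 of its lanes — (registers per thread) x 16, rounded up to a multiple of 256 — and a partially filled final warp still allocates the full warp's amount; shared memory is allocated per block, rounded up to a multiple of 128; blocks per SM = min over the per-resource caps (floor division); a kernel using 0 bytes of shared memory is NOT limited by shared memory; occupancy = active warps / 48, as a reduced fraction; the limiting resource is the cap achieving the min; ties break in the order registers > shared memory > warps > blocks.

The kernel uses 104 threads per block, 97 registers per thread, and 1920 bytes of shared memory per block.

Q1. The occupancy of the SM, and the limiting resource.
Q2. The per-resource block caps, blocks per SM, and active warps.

Answer: occupancy 35/48, limited by registers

registers: 5 blocks
shared memory: 17 blocks
warps: 6 blocks
blocks: 24 blocks

Answer: 5 blocks, 35 active warps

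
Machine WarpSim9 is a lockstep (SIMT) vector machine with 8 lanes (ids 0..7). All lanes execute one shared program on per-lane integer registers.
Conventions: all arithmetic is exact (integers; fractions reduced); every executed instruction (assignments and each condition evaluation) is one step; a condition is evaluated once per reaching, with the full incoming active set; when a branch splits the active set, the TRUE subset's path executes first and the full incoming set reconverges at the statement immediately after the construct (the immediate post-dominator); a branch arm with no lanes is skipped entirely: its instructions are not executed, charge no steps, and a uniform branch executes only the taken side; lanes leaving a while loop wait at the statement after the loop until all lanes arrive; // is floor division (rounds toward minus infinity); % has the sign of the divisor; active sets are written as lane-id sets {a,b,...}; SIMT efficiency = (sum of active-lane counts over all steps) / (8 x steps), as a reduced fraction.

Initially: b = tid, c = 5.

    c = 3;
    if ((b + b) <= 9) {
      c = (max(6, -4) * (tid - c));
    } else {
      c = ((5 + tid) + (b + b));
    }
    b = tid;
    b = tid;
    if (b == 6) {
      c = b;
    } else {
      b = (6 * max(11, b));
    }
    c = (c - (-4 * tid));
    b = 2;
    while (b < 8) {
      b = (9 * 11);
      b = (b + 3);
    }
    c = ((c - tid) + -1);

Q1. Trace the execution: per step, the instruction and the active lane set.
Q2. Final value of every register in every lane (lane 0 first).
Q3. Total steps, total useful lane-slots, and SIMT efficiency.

step 0: c <- 3                       {0,1,2,3,4,5,6,7}
step 1: eval ((b + b) <= 9)          {0,1,2,3,4,5,6,7}
step 2: c <- (max(6, -4) * (tid - c)) {0,1,2,3,4}
step 3: c <- ((5 + tid) + (b + b))   {5,6,7}
step 4: b <- tid                     {0,1,2,3,4,5,6,7}
step 5: b <- tid                     {0,1,2,3,4,5,6,7}
step 6: eval (b == 6)                {0,1,2,3,4,5,6,7}
step 7: c <- b                       {6}
step 8: b <- (6 * max(11, b))        {0,1,2,3,4,5,7}
step 9: c <- (c - (-4 * tid))        {0,1,2,3,4,5,6,7}
step 10: b <- 2                       {0,1,2,3,4,5,6,7}
step 11: eval (b < 8)                 {0,1,2,3,4,5,6,7}
step 12: b <- (9 * 11)                {0,1,2,3,4,5,6,7}
step 13: b <- (b + 3)                 {0,1,2,3,4,5,6,7}
step 14: eval (b < 8)                 {0,1,2,3,4,5,6,7}
step 15: c <- ((c - tid) + -1)        {0,1,2,3,4,5,6,7}

Answer: 16 steps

b: 102,102,102,102,102,102,102,102
c: -19,-10,-1,8,17,34,23,46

steps = 16; useful = 112; efficiency = 112/128 = 7/8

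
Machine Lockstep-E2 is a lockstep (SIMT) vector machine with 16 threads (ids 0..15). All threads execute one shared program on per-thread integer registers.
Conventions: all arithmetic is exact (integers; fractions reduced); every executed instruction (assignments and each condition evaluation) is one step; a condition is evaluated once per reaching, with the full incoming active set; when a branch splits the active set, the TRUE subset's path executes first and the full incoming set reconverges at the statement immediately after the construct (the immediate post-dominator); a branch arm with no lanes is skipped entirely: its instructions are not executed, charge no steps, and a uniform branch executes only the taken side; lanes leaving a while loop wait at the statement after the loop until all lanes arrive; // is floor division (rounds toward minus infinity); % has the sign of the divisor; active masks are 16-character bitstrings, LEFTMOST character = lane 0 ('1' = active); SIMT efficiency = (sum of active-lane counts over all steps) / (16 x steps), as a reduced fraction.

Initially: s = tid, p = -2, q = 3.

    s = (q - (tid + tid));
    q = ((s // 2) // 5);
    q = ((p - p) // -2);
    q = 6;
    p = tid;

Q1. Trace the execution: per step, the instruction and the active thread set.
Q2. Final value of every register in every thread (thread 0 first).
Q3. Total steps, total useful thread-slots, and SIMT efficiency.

step 0: s <- (q - (tid + tid))       1111111111111111
step 1: q <- ((s // 2) // 5)         1111111111111111
step 2: q <- ((p - p) // -2)         1111111111111111
step 3: q <- 6                       1111111111111111
step 4: p <- tid                     1111111111111111

Answer: 5 steps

s: 3,1,-1,-3,-5,-7,-9,-11,-13,-15,-17,-19,-21,-23,-25,-27
p: 0,1,2,3,4,5,6,7,8,9,10,11,12,13,14,15
q: 6,6,6,6,6,6,6,6,6,6,6,6,6,6,6,6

steps = 5; useful = 80; efficiency = 80/80 = 1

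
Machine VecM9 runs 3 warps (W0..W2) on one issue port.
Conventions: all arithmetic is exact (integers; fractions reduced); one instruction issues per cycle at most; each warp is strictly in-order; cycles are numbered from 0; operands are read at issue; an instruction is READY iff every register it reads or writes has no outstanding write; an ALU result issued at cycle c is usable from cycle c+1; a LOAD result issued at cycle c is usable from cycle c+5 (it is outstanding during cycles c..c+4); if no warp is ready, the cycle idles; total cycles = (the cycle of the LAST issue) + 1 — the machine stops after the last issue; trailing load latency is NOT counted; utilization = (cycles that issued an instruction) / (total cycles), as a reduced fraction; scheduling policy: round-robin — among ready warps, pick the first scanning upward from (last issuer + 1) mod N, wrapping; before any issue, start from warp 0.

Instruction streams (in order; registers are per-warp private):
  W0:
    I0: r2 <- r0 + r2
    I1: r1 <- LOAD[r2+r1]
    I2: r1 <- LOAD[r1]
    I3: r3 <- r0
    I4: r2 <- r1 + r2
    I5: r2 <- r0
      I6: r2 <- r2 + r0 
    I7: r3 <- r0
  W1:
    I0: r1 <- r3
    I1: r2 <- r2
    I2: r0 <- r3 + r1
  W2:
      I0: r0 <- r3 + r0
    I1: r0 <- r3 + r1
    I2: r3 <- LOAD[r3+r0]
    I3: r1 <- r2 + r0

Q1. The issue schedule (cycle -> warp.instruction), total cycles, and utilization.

cycle 0: W0.I0
cycle 1: W1.I0
cycle 2: W2.I0
cycle 3: W0.I1
cycle 4: W1.I1
cycle 5: W2.I1
cycle 6: W1.I2
cycle 7: W2.I2
cycle 8: W0.I2
cycle 9: W2.I3
cycle 10: W0.I3
cycle 11: idle
cycle 12: idle
cycle 13: W0.I4
cycle 14: W0.I5
cycle 15: W0.I6
cycle 16: W0.I7

Answer: 17 cycles, utilization 15/17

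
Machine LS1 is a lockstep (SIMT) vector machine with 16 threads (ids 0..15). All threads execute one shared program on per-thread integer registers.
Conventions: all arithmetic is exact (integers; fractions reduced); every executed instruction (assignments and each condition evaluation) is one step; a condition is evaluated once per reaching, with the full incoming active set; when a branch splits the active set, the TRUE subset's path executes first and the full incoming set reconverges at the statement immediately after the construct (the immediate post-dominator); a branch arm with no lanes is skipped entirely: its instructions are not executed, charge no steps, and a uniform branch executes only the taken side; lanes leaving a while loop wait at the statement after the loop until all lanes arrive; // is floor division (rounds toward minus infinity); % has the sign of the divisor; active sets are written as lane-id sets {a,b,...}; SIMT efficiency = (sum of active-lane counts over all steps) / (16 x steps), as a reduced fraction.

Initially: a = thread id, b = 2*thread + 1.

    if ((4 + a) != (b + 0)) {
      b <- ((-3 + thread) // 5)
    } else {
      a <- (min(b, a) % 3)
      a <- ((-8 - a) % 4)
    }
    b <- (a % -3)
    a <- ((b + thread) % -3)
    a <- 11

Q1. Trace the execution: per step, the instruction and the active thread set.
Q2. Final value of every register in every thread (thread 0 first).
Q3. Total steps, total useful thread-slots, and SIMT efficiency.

step 0: eval ((4 + a) != (b + 0))    {0,1,2,3,4,5,6,7,8,9,10,11,12,13,14,15}
step 1: b <- ((-3 + thread) // 5)    {0,1,2,4,5,6,7,8,9,10,11,12,13,14,15}
step 2: a <- (min(b, a) % 3)         {3}
step 3: a <- ((-8 - a) % 4)          {3}
step 4: b <- (a % -3)                {0,1,2,3,4,5,6,7,8,9,10,11,12,13,14,15}
step 5: a <- ((b + thread) % -3)     {0,1,2,3,4,5,6,7,8,9,10,11,12,13,14,15}
step 6: a <- 11                      {0,1,2,3,4,5,6,7,8,9,10,11,12,13,14,15}

Answer: 7 steps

a: 11,11,11,11,11,11,11,11,11,11,11,11,11,11,11,11
b: 0,-2,-1,0,-2,-1,0,-2,-1,0,-2,-1,0,-2,-1,0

steps = 7; useful = 81; efficiency = 81/112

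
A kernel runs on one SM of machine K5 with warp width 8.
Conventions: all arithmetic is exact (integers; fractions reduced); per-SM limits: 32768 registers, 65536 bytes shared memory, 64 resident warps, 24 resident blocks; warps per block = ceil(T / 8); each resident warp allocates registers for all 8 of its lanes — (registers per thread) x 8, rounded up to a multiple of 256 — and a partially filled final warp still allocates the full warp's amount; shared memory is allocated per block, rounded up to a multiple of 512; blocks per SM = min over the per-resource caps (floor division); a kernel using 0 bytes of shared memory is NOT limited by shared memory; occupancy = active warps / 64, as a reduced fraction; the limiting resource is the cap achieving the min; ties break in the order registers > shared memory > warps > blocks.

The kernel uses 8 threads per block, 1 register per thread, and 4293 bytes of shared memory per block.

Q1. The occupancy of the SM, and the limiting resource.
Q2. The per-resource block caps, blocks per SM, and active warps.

Answer: occupancy 7/32, limited by shared memory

registers: 128 blocks
shared memory: 14 blocks
warps: 64 blocks
blocks: 24 blocks

Answer: 14 blocks, 14 active warps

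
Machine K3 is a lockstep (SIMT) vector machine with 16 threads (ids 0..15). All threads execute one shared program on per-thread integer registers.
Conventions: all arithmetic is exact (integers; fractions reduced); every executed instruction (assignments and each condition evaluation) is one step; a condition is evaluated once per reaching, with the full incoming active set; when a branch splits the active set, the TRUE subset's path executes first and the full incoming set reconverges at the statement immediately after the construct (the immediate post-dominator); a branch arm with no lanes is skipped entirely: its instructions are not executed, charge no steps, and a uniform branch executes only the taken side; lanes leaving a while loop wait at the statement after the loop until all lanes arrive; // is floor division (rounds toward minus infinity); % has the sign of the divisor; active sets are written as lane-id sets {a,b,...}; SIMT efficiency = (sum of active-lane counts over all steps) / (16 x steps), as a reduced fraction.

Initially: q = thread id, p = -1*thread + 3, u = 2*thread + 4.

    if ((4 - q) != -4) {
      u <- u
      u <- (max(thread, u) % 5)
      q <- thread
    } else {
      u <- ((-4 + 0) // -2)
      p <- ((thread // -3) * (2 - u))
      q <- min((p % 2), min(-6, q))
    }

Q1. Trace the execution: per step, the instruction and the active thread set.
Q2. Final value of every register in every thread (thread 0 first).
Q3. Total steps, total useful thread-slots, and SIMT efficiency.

step 0: eval ((4 - q) != -4)         {0,1,2,3,4,5,6,7,8,9,10,11,12,13,14,15}
step 1: u <- u                       {0,1,2,3,4,5,6,7,9,10,11,12,13,14,15}
step 2: u <- (max(thread, u) % 5)    {0,1,2,3,4,5,6,7,9,10,11,12,13,14,15}
step 3: q <- thread                  {0,1,2,3,4,5,6,7,9,10,11,12,13,14,15}
step 4: u <- ((-4 + 0) // -2)        {8}
step 5: p <- ((thread // -3) * (2 - u)) {8}
step 6: q <- min((p % 2), min(-6, q)) {8}

Answer: 7 steps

q: 0,1,2,3,4,5,6,7,-6,9,10,11,12,13,14,15
p: 3,2,1,0,-1,-2,-3,-4,0,-6,-7,-8,-9,-10,-11,-12
u: 4,1,3,0,2,4,1,3,2,2,4,1,3,0,2,4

steps = 7; useful = 64; efficiency = 64/112 = 4/7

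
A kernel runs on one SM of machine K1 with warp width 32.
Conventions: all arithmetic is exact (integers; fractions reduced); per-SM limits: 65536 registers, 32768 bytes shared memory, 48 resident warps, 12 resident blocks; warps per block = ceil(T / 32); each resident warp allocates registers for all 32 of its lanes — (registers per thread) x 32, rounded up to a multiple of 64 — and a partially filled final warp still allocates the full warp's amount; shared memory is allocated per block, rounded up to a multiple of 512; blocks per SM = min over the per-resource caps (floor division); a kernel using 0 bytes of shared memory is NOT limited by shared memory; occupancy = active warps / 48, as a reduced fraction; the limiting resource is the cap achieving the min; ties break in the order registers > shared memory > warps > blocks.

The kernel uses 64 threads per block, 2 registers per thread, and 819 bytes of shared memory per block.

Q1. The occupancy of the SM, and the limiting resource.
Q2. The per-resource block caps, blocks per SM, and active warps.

Answer: occupancy 1/2, limited by blocks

registers: 512 blocks
shared memory: 32 blocks
warps: 24 blocks
blocks: 12 blocks

Answer: 12 blocks, 24 active warps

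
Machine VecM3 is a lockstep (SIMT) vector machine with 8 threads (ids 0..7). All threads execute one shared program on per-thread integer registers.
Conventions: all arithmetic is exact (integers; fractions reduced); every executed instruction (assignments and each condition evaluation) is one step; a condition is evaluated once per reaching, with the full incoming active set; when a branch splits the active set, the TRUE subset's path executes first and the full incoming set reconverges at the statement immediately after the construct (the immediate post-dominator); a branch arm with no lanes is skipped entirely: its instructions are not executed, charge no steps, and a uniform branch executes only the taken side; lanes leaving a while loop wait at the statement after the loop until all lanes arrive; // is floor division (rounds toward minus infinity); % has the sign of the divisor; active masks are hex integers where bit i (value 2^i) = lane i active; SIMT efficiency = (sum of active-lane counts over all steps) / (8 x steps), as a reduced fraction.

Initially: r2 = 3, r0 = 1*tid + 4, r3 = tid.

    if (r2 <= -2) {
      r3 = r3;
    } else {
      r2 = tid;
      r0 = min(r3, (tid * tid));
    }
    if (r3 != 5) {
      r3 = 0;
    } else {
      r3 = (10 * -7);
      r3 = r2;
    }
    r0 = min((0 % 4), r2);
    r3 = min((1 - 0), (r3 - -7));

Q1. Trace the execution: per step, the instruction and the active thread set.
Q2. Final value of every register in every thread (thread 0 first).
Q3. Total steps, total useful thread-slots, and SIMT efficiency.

step 0: eval (r2 <= -2)              0xff
step 1: r2 <- tid                    0xff
step 2: r0 <- min(r3, (tid * tid))   0xff
step 3: eval (r3 != 5)               0xff
step 4: r3 <- 0                      0xdf
step 5: r3 <- (10 * -7)              0x20
step 6: r3 <- r2                     0x20
step 7: r0 <- min((0 % 4), r2)       0xff
step 8: r3 <- min((1 - 0), (r3 - -7)) 0xff

Answer: 9 steps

r2: 0,1,2,3,4,5,6,7
r0: 0,0,0,0,0,0,0,0
r3: 1,1,1,1,1,1,1,1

steps = 9; useful = 57; efficiency = 57/72 = 19/24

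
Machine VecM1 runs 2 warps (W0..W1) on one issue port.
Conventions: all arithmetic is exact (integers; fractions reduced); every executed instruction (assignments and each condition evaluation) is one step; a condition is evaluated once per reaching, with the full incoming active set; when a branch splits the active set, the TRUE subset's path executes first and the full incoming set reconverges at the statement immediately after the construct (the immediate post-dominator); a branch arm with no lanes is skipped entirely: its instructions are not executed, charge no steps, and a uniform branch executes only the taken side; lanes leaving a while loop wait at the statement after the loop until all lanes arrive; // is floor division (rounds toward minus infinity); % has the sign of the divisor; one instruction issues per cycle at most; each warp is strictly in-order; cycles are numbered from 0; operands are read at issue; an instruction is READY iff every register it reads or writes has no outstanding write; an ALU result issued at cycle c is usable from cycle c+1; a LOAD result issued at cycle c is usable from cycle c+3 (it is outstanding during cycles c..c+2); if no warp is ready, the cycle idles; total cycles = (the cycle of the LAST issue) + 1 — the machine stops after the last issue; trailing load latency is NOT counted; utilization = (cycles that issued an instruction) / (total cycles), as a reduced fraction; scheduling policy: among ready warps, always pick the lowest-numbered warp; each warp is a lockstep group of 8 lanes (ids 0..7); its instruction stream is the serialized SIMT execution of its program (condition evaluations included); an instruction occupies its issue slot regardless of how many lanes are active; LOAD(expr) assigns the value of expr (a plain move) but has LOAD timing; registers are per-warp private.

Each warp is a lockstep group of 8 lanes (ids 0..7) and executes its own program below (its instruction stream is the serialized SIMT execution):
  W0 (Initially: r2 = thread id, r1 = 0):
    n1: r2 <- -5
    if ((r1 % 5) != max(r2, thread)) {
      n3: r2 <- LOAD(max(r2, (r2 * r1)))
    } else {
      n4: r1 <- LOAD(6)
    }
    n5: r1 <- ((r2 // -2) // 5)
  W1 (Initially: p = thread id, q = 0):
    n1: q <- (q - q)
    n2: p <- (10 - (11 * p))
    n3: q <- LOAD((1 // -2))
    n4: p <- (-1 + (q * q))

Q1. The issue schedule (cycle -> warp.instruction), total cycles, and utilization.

cycle 0: W0.I0
cycle 1: W0.I1
cycle 2: W0.I2
cycle 3: W0.I3
cycle 4: W1.I0
cycle 5: W1.I1
cycle 6: W0.I4
cycle 7: W1.I2
cycle 8: idle
cycle 9: idle
cycle 10: W1.I3

Answer: 11 cycles, utilization 9/11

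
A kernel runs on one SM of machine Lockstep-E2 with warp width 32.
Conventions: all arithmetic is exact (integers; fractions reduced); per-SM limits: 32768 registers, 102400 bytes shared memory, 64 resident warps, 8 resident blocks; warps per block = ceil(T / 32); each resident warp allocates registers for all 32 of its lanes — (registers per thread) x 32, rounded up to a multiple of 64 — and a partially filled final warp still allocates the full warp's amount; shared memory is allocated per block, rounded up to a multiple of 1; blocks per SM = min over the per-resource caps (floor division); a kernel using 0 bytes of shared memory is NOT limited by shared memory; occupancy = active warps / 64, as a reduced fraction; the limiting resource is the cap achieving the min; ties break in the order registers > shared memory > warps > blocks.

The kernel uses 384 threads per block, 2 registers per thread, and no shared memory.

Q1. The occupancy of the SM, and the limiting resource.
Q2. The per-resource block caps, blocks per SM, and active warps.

Answer: occupancy 15/16, limited by warps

registers: 42 blocks
shared memory: no limit (kernel uses none)
warps: 5 blocks
blocks: 8 blocks

Answer: 5 blocks, 60 active warps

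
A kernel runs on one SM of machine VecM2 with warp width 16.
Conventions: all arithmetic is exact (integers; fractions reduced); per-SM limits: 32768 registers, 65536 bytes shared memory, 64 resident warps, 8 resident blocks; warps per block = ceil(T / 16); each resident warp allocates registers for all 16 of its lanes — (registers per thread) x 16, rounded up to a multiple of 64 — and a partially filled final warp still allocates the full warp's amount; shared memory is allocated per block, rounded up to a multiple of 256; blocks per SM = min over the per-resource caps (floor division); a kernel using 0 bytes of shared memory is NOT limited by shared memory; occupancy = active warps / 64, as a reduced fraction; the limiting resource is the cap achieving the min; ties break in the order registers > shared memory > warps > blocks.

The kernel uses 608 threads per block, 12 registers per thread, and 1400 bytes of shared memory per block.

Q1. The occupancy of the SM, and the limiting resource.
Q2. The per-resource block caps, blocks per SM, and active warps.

Answer: occupancy 19/32, limited by warps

registers: 4 blocks
shared memory: 42 blocks
warps: 1 block
blocks: 8 blocks

Answer: 1 block, 38 active warps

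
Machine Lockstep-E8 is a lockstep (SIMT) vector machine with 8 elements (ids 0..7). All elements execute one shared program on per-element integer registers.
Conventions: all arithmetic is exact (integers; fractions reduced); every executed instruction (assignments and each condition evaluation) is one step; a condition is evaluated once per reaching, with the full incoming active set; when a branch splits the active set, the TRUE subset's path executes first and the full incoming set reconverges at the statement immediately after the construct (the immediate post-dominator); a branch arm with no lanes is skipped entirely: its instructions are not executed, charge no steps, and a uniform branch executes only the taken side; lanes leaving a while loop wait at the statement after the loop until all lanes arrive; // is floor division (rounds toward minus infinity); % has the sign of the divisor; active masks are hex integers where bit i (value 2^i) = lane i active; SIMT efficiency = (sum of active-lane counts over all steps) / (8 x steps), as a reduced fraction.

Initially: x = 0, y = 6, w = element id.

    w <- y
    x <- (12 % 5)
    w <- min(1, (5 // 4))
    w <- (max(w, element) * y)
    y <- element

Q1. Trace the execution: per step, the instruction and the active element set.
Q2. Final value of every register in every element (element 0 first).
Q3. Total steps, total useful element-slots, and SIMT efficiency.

step 0: w <- y                       0xff
step 1: x <- (12 % 5)                0xff
step 2: w <- min(1, (5 // 4))        0xff
step 3: w <- (max(w, element) * y)   0xff
step 4: y <- element                 0xff

Answer: 5 steps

x: 2,2,2,2,2,2,2,2
y: 0,1,2,3,4,5,6,7
w: 6,6,12,18,24,30,36,42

steps = 5; useful = 40; efficiency = 40/40 = 1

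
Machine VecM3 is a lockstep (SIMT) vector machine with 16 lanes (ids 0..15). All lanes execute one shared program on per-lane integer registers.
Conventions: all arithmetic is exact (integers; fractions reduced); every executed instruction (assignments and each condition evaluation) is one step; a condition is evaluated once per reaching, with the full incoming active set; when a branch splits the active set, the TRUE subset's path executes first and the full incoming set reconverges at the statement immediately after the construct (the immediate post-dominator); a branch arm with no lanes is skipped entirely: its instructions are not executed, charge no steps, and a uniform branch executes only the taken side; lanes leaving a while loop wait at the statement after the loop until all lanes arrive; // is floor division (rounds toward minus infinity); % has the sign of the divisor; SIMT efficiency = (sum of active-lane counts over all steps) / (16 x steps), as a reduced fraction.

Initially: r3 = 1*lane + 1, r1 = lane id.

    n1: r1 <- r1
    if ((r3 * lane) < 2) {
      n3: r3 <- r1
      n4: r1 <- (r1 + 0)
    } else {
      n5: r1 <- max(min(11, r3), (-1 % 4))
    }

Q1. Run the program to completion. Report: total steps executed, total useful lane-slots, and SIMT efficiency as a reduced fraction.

Answer: 5 steps, 49 useful, 49/80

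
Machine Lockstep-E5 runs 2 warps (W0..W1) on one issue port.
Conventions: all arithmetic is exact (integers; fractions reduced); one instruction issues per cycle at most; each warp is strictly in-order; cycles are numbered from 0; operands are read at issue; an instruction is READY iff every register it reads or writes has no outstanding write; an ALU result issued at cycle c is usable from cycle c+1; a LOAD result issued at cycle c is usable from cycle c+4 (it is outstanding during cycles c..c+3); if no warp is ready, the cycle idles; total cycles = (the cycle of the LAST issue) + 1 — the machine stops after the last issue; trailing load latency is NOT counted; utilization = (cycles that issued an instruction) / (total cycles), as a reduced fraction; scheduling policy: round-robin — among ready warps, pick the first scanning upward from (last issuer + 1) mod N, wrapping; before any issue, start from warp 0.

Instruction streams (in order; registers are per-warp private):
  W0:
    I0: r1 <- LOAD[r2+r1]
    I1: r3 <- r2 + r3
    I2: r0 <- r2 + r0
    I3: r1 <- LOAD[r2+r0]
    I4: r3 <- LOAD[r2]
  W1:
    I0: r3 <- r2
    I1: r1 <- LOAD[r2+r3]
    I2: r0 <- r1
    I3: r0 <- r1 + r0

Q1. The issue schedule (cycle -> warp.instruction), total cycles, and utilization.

cycle 0: W0.I0
cycle 1: W1.I0
cycle 2: W0.I1
cycle 3: W1.I1
cycle 4: W0.I2
cycle 5: W0.I3
cycle 6: W0.I4
cycle 7: W1.I2
cycle 8: W1.I3

Answer: 9 cycles, utilization 1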